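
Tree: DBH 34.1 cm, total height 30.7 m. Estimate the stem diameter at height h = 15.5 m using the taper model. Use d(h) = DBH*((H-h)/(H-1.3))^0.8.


Taper: d(h) = DBH * ((H - h) / (H - 1.3))^0.8
Numerator = H - h = 30.7 - 15.5 = 15.2 m
Denominator = H - 1.3 = 30.7 - 1.3 = 29.4 m
Ratio = 15.2 / 29.4 = 0.51701
d = 34.1 * 0.51701^0.8 = 20.1 cm

20.1


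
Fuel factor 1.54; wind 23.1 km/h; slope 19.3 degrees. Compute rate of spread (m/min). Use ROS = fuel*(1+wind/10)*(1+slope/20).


Formula: ROS = fuel * (1 + wind/10) * (1 + slope/20)
Wind factor = 1 + 23.1/10 = 3.31
Slope factor = 1 + 19.3/20 = 1.965
ROS = 1.54 * 3.31 * 1.965 = 10.02 m/min

10.02


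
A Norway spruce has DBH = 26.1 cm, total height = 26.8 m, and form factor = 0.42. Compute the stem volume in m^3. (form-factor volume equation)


Formula: V = pi * (DBH/200)^2 * H * ff
Radius = DBH/200 = 26.1/200 = 0.1305 m
Radius^2 = 0.1305^2 = 0.01703025 m^2
V = pi * 0.01703025 * 26.8 * 0.42
V = 0.602 m^3

0.602


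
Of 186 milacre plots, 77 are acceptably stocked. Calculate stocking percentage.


Formula: Stocking % = stocked plots / total plots * 100
Stocking = 77 / 186 * 100
Stocking = 0.414 * 100 = 41.4%

41.4


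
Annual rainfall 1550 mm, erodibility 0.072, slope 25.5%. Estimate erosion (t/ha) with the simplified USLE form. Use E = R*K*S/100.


Formula: E = R * K * S / 100  (simplified USLE)
R * K = 1550 * 0.072 = 111.6
E = 111.6 * 25.5 / 100 = 28.46 t/ha

28.46


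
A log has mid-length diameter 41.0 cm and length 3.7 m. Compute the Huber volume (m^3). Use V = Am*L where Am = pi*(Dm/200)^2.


Huber: V = Am * L,  Am = pi*(Dm/200)^2
Am = pi*(41.0/200)^2 = 0.132025 m^2
V = 0.132025*3.7 = 0.4885 m^3

0.4885


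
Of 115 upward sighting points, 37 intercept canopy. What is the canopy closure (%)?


Formula: Canopy closure = covered points / total points * 100
Closure = 37 / 115 * 100
Closure = 0.3217 * 100 = 32.2%

32.2


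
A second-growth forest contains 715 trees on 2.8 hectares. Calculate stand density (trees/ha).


Formula: Stand Density = N_trees / Area_ha
Density = 715 trees / 2.8 ha
Density = 255 trees/ha

255


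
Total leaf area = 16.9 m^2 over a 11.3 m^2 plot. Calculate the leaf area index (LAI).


Formula: LAI = total leaf area / ground area  (dimensionless)
LAI = 16.9 m^2 / 11.3 m^2
LAI = 1.5

1.5


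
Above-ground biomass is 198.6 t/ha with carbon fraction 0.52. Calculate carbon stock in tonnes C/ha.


Formula: Carbon Stock = Biomass * Carbon Fraction
C = 198.6 t/ha * 0.52
C = 103.3 t C/ha

103.3


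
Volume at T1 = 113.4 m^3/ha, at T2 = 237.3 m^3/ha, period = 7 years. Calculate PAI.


Formula: PAI = (V_T2 - V_T1) / (T2 - T1)
Volume increment = 237.3 - 113.4 = 123.9 m^3/ha
PAI = 123.9 / 7 = 17.7 m^3/ha/year

17.7


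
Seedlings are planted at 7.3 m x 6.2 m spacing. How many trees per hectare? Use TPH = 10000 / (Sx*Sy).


Formula: TPH = 10000 m^2/ha / (spacing_x * spacing_y)
Area per tree = 7.3 m * 6.2 m = 45.26 m^2
TPH = 10000 / 45.26 = 221 trees/ha

221


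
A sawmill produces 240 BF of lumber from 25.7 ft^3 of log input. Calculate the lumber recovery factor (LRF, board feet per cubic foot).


Formula: LRF = Lumber Output (BF) / Log Input (ft^3)
LRF = 240 BF / 25.7 ft^3
LRF = 9.34 BF/ft^3

9.34


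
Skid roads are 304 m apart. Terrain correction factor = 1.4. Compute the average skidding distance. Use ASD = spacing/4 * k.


Formula: ASD = (spacing / 4) * correction
Uncorrected distance = spacing / 4 = 304 / 4 = 76 m
ASD = 76 * 1.4 = 106 m

106


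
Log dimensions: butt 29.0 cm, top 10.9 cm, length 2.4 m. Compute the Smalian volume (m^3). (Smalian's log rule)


Smalian: V = (A1 + A2)/2 * L,  A = pi*(D/200)^2
A1 = pi*(29.0/200)^2 = 0.066052 m^2
A2 = pi*(10.9/200)^2 = 0.009331 m^2
V = (0.066052+0.009331)/2*2.4 = 0.0905 m^3

0.0905


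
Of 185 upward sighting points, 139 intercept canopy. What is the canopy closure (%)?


Formula: Canopy closure = covered points / total points * 100
Closure = 139 / 185 * 100
Closure = 0.7514 * 100 = 75.1%

75.1


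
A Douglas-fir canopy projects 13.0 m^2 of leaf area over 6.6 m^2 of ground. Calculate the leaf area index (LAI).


Formula: LAI = total leaf area / ground area  (dimensionless)
LAI = 13.0 m^2 / 6.6 m^2
LAI = 1.97

1.97


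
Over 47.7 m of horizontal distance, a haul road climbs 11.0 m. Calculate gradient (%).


Formula: Gradient = rise / run * 100
Gradient = 11.0 / 47.7 * 100 = 23.1%

23.1


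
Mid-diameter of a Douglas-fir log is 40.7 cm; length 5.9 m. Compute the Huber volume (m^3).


Huber: V = Am * L,  Am = pi*(Dm/200)^2
Am = pi*(40.7/200)^2 = 0.1301 m^2
V = 0.1301*5.9 = 0.7676 m^3

0.7676


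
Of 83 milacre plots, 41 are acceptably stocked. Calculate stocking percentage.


Formula: Stocking % = stocked plots / total plots * 100
Stocking = 41 / 83 * 100
Stocking = 0.494 * 100 = 49.4%

49.4


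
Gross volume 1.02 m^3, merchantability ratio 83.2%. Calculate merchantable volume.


Formula: MV = V_total * (merchantable_pct / 100)
Merchantable fraction = 83.2% / 100 = 0.832
MV = 1.02 m^3 * 0.832 = 0.849 m^3

0.849


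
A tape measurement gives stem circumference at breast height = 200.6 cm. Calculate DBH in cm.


Formula: DBH = C / pi
DBH = 200.6 / pi
pi = 3.14159...
DBH = 63.9 cm

63.9


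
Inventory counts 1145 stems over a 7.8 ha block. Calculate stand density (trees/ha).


Formula: Stand Density = N_trees / Area_ha
Density = 1145 trees / 7.8 ha
Density = 147 trees/ha

147


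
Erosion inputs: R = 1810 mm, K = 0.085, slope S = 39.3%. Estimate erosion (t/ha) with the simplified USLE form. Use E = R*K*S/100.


Formula: E = R * K * S / 100  (simplified USLE)
R * K = 1810 * 0.085 = 153.85
E = 153.85 * 39.3 / 100 = 60.46 t/ha

60.46


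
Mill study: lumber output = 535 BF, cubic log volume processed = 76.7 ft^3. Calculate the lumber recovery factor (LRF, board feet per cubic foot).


Formula: LRF = Lumber Output (BF) / Log Input (ft^3)
LRF = 535 BF / 76.7 ft^3
LRF = 6.98 BF/ft^3

6.98


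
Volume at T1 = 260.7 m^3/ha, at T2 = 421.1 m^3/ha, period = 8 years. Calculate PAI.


Formula: PAI = (V_T2 - V_T1) / (T2 - T1)
Volume increment = 421.1 - 260.7 = 160.4 m^3/ha
PAI = 160.4 / 8 = 20.05 m^3/ha/year

20.05


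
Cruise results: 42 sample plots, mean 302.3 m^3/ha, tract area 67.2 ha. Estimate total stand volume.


Formula: Total Volume = Mean Volume per ha * Total Area
Total Volume = 302.3 m^3/ha * 67.2 ha
Total Volume = 20315 m^3

20315


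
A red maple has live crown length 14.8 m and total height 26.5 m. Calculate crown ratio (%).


Formula: Crown Ratio = (Crown Length / Total Height) * 100
CR = (14.8 m / 26.5 m) * 100
CR = 0.5585 * 100 = 55.8%

55.8


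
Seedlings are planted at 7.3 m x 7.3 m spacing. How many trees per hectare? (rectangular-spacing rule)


Formula: TPH = 10000 m^2/ha / (spacing_x * spacing_y)
Area per tree = 7.3 m * 7.3 m = 53.29 m^2
TPH = 10000 / 53.29 = 188 trees/ha

188


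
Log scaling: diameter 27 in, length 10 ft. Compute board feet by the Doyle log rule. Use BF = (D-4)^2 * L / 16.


Doyle: BF = (D - 4)^2 * L / 16
Adjusted diameter = 27 - 4 = 23 in
(D-4)^2 = 23^2 = 529
BF = 529 * 10 / 16 = 331 BF

331


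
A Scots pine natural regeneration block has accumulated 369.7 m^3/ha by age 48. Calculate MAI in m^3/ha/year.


Formula: MAI = Total Volume / Stand Age
MAI = 369.7 m^3/ha / 48 years
MAI = 7.7 m^3/ha/year

7.7


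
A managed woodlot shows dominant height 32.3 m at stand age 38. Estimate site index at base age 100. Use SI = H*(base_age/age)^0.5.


Formula: SI = H_dom * (base_age / age)^0.5
Age ratio = 100 / 38 = 2.63158
sqrt(age_ratio) = 1.62221
SI = 32.3 * 1.62221 = 52.4 m

52.4


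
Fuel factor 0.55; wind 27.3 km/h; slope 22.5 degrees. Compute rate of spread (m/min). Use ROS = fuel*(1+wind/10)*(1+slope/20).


Formula: ROS = fuel * (1 + wind/10) * (1 + slope/20)
Wind factor = 1 + 27.3/10 = 3.73
Slope factor = 1 + 22.5/20 = 2.125
ROS = 0.55 * 3.73 * 2.125 = 4.36 m/min

4.36


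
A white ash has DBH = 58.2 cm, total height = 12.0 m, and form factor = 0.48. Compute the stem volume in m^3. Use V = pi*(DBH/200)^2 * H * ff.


Formula: V = pi * (DBH/200)^2 * H * ff
Radius = DBH/200 = 58.2/200 = 0.291 m
Radius^2 = 0.291^2 = 0.084681 m^2
V = pi * 0.084681 * 12.0 * 0.48
V = 1.532 m^3

1.532


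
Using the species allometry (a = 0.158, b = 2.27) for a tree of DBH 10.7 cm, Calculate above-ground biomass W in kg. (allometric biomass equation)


Formula: W = a * DBH^b  (allometric power law)
DBH^b = 10.7^2.27 = 217.1207
W = 0.158 * 217.1207 = 34.3 kg

34.3


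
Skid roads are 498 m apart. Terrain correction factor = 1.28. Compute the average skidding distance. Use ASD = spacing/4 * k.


Formula: ASD = (spacing / 4) * correction
Uncorrected distance = spacing / 4 = 498 / 4 = 124.5 m
ASD = 124.5 * 1.28 = 159 m

159


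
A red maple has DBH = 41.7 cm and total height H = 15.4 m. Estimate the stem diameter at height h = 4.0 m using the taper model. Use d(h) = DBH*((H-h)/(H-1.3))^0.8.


Taper: d(h) = DBH * ((H - h) / (H - 1.3))^0.8
Numerator = H - h = 15.4 - 4.0 = 11.4 m
Denominator = H - 1.3 = 15.4 - 1.3 = 14.1 m
Ratio = 11.4 / 14.1 = 0.80851
d = 41.7 * 0.80851^0.8 = 35.2 cm

35.2


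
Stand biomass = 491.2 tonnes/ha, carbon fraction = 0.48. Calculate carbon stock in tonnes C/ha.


Formula: Carbon Stock = Biomass * Carbon Fraction
C = 491.2 t/ha * 0.48
C = 235.8 t C/ha

235.8


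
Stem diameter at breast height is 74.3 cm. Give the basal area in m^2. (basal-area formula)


Formula: BA = pi * (DBH/2)^2 / 10000  (cm^2 to m^2)
Radius = DBH/2 = 74.3/2 = 37.15 cm
BA = pi * 37.15^2 / 10000
   = 4335.7827 cm^2 / 10000
   = 0.4336 m^2

0.4336


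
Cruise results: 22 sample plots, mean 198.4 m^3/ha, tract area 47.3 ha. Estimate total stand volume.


Formula: Total Volume = Mean Volume per ha * Total Area
Total Volume = 198.4 m^3/ha * 47.3 ha
Total Volume = 9384 m^3

9384


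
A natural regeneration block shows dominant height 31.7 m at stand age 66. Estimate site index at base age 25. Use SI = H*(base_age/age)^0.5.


Formula: SI = H_dom * (base_age / age)^0.5
Age ratio = 25 / 66 = 0.37879
sqrt(age_ratio) = 0.61546
SI = 31.7 * 0.61546 = 19.5 m

19.5


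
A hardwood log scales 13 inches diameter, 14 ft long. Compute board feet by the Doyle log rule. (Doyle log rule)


Doyle: BF = (D - 4)^2 * L / 16
Adjusted diameter = 13 - 4 = 9 in
(D-4)^2 = 9^2 = 81
BF = 81 * 14 / 16 = 71 BF

71


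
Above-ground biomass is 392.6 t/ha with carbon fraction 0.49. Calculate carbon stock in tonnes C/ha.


Formula: Carbon Stock = Biomass * Carbon Fraction
C = 392.6 t/ha * 0.49
C = 192.4 t C/ha

192.4


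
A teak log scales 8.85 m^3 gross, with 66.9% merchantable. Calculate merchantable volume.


Formula: MV = V_total * (merchantable_pct / 100)
Merchantable fraction = 66.9% / 100 = 0.669
MV = 8.85 m^3 * 0.669 = 5.921 m^3

5.921


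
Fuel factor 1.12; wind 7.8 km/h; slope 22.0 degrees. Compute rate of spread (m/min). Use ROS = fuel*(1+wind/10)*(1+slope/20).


Formula: ROS = fuel * (1 + wind/10) * (1 + slope/20)
Wind factor = 1 + 7.8/10 = 1.78
Slope factor = 1 + 22.0/20 = 2.1
ROS = 1.12 * 1.78 * 2.1 = 4.19 m/min

4.19


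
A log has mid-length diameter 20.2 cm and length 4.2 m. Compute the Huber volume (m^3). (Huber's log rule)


Huber: V = Am * L,  Am = pi*(Dm/200)^2
Am = pi*(20.2/200)^2 = 0.032047 m^2
V = 0.032047*4.2 = 0.1346 m^3

0.1346


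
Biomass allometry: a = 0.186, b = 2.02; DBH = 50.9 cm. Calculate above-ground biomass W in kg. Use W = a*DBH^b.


Formula: W = a * DBH^b  (allometric power law)
DBH^b = 50.9^2.02 = 2802.6568
W = 0.186 * 2802.6568 = 521.3 kg

521.3


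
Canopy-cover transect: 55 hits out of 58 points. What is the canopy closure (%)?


Formula: Canopy closure = covered points / total points * 100
Closure = 55 / 58 * 100
Closure = 0.9483 * 100 = 94.8%

94.8


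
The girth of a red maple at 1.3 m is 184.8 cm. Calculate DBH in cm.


Formula: DBH = C / pi
DBH = 184.8 / pi
pi = 3.14159...
DBH = 58.8 cm

58.8


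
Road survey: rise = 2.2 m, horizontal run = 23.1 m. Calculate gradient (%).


Formula: Gradient = rise / run * 100
Gradient = 2.2 / 23.1 * 100 = 9.5%

9.5


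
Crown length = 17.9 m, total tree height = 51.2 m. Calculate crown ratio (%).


Formula: Crown Ratio = (Crown Length / Total Height) * 100
CR = (17.9 m / 51.2 m) * 100
CR = 0.3496 * 100 = 35.0%

35.0


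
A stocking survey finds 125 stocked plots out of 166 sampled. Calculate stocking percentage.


Formula: Stocking % = stocked plots / total plots * 100
Stocking = 125 / 166 * 100
Stocking = 0.753 * 100 = 75.3%

75.3


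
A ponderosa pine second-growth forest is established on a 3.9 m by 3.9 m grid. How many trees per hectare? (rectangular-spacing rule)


Formula: TPH = 10000 m^2/ha / (spacing_x * spacing_y)
Area per tree = 3.9 m * 3.9 m = 15.21 m^2
TPH = 10000 / 15.21 = 657 trees/ha

657


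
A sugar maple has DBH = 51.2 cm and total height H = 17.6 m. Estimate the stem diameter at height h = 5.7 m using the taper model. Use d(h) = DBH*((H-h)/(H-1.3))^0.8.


Taper: d(h) = DBH * ((H - h) / (H - 1.3))^0.8
Numerator = H - h = 17.6 - 5.7 = 11.9 m
Denominator = H - 1.3 = 17.6 - 1.3 = 16.3 m
Ratio = 11.9 / 16.3 = 0.73006
d = 51.2 * 0.73006^0.8 = 39.8 cm

39.8


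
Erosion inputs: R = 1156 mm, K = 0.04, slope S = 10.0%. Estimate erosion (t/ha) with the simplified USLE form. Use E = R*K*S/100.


Formula: E = R * K * S / 100  (simplified USLE)
R * K = 1156 * 0.04 = 46.24
E = 46.24 * 10.0 / 100 = 4.62 t/ha

4.62


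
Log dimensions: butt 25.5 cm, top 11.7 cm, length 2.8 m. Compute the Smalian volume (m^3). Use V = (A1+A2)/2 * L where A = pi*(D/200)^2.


Smalian: V = (A1 + A2)/2 * L,  A = pi*(D/200)^2
A1 = pi*(25.5/200)^2 = 0.051071 m^2
A2 = pi*(11.7/200)^2 = 0.010751 m^2
V = (0.051071+0.010751)/2*2.8 = 0.0866 m^3

0.0866


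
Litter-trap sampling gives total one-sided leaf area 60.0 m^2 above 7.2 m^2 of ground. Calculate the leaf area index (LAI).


Formula: LAI = total leaf area / ground area  (dimensionless)
LAI = 60.0 m^2 / 7.2 m^2
LAI = 8.33

8.33


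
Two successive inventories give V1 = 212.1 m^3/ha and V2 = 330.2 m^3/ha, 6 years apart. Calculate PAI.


Formula: PAI = (V_T2 - V_T1) / (T2 - T1)
Volume increment = 330.2 - 212.1 = 118.1 m^3/ha
PAI = 118.1 / 6 = 19.68 m^3/ha/year

19.68


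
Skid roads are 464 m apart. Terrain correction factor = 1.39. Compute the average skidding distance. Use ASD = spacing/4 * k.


Formula: ASD = (spacing / 4) * correction
Uncorrected distance = spacing / 4 = 464 / 4 = 116 m
ASD = 116 * 1.39 = 161 m

161


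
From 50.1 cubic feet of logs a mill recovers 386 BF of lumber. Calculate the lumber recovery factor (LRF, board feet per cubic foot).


Formula: LRF = Lumber Output (BF) / Log Input (ft^3)
LRF = 386 BF / 50.1 ft^3
LRF = 7.7 BF/ft^3

7.7


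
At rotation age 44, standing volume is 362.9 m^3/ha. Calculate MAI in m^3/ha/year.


Formula: MAI = Total Volume / Stand Age
MAI = 362.9 m^3/ha / 44 years
MAI = 8.25 m^3/ha/year

8.25


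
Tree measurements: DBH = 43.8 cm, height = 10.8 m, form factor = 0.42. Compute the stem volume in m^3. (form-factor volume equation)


Formula: V = pi * (DBH/200)^2 * H * ff
Radius = DBH/200 = 43.8/200 = 0.219 m
Radius^2 = 0.219^2 = 0.047961 m^2
V = pi * 0.047961 * 10.8 * 0.42
V = 0.683 m^3

0.683


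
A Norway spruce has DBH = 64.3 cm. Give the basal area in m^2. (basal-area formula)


Formula: BA = pi * (DBH/2)^2 / 10000  (cm^2 to m^2)
Radius = DBH/2 = 64.3/2 = 32.15 cm
BA = pi * 32.15^2 / 10000
   = 3247.2209 cm^2 / 10000
   = 0.3247 m^2

0.3247


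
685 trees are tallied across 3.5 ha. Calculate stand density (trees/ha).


Formula: Stand Density = N_trees / Area_ha
Density = 685 trees / 3.5 ha
Density = 196 trees/ha

196


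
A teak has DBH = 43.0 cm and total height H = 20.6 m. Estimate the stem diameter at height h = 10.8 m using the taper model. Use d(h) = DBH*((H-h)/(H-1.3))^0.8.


Taper: d(h) = DBH * ((H - h) / (H - 1.3))^0.8
Numerator = H - h = 20.6 - 10.8 = 9.8 m
Denominator = H - 1.3 = 20.6 - 1.3 = 19.3 m
Ratio = 9.8 / 19.3 = 0.50777
d = 43.0 * 0.50777^0.8 = 25.0 cm

25.0


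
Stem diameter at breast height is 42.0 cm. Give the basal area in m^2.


Formula: BA = pi * (DBH/2)^2 / 10000  (cm^2 to m^2)
Radius = DBH/2 = 42.0/2 = 21.0 cm
BA = pi * 21.0^2 / 10000
   = 1385.4424 cm^2 / 10000
   = 0.1385 m^2

0.1385


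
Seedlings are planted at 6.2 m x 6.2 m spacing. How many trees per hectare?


Formula: TPH = 10000 m^2/ha / (spacing_x * spacing_y)
Area per tree = 6.2 m * 6.2 m = 38.44 m^2
TPH = 10000 / 38.44 = 260 trees/ha

260


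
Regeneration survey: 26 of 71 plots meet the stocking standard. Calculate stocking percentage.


Formula: Stocking % = stocked plots / total plots * 100
Stocking = 26 / 71 * 100
Stocking = 0.3662 * 100 = 36.6%

36.6


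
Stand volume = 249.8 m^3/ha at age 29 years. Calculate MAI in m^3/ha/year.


Formula: MAI = Total Volume / Stand Age
MAI = 249.8 m^3/ha / 29 years
MAI = 8.61 m^3/ha/year

8.61


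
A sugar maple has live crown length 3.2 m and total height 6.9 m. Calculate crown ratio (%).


Formula: Crown Ratio = (Crown Length / Total Height) * 100
CR = (3.2 m / 6.9 m) * 100
CR = 0.4638 * 100 = 46.4%

46.4


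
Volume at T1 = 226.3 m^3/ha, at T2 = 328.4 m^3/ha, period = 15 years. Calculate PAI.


Formula: PAI = (V_T2 - V_T1) / (T2 - T1)
Volume increment = 328.4 - 226.3 = 102.1 m^3/ha
PAI = 102.1 / 15 = 6.81 m^3/ha/year

6.81


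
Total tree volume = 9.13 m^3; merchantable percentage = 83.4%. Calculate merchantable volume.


Formula: MV = V_total * (merchantable_pct / 100)
Merchantable fraction = 83.4% / 100 = 0.834
MV = 9.13 m^3 * 0.834 = 7.614 m^3

7.614


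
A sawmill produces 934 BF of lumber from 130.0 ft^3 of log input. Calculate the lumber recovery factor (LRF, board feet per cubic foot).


Formula: LRF = Lumber Output (BF) / Log Input (ft^3)
LRF = 934 BF / 130.0 ft^3
LRF = 7.18 BF/ft^3

7.18


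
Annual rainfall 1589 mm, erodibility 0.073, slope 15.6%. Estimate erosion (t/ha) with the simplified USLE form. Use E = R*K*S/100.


Formula: E = R * K * S / 100  (simplified USLE)
R * K = 1589 * 0.073 = 115.997
E = 115.997 * 15.6 / 100 = 18.1 t/ha

18.1


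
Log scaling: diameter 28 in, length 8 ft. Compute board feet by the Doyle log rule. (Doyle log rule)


Doyle: BF = (D - 4)^2 * L / 16
Adjusted diameter = 28 - 4 = 24 in
(D-4)^2 = 24^2 = 576
BF = 576 * 8 / 16 = 288 BF

288


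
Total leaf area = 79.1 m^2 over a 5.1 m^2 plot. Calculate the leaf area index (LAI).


Formula: LAI = total leaf area / ground area  (dimensionless)
LAI = 79.1 m^2 / 5.1 m^2
LAI = 15.51

15.51


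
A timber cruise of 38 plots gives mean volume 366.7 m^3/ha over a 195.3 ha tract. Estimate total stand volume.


Formula: Total Volume = Mean Volume per ha * Total Area
Total Volume = 366.7 m^3/ha * 195.3 ha
Total Volume = 71617 m^3

71617


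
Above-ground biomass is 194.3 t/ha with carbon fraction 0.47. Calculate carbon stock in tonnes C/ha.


Formula: Carbon Stock = Biomass * Carbon Fraction
C = 194.3 t/ha * 0.47
C = 91.3 t C/ha

91.3


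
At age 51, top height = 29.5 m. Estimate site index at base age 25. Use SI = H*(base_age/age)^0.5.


Formula: SI = H_dom * (base_age / age)^0.5
Age ratio = 25 / 51 = 0.4902
sqrt(age_ratio) = 0.70014
SI = 29.5 * 0.70014 = 20.7 m

20.7


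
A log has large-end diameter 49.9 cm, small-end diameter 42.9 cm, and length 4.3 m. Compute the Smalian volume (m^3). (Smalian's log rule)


Smalian: V = (A1 + A2)/2 * L,  A = pi*(D/200)^2
A1 = pi*(49.9/200)^2 = 0.195565 m^2
A2 = pi*(42.9/200)^2 = 0.144545 m^2
V = (0.195565+0.144545)/2*4.3 = 0.7312 m^3

0.7312


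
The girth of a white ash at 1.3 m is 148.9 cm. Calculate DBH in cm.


Formula: DBH = C / pi
DBH = 148.9 / pi
pi = 3.14159...
DBH = 47.4 cm

47.4


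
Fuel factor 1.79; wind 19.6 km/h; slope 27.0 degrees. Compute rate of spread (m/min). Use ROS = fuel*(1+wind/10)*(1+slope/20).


Formula: ROS = fuel * (1 + wind/10) * (1 + slope/20)
Wind factor = 1 + 19.6/10 = 2.96
Slope factor = 1 + 27.0/20 = 2.35
ROS = 1.79 * 2.96 * 2.35 = 12.45 m/min

12.45


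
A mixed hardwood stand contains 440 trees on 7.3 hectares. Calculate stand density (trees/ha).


Formula: Stand Density = N_trees / Area_ha
Density = 440 trees / 7.3 ha
Density = 60 trees/ha

60


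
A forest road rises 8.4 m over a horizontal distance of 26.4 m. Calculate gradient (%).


Formula: Gradient = rise / run * 100
Gradient = 8.4 / 26.4 * 100 = 31.8%

31.8


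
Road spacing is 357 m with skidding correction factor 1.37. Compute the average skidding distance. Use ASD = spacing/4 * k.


Formula: ASD = (spacing / 4) * correction
Uncorrected distance = spacing / 4 = 357 / 4 = 89.25 m
ASD = 89.25 * 1.37 = 122 m

122


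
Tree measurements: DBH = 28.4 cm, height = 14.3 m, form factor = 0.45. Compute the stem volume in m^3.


Formula: V = pi * (DBH/200)^2 * H * ff
Radius = DBH/200 = 28.4/200 = 0.142 m
Radius^2 = 0.142^2 = 0.020164 m^2
V = pi * 0.020164 * 14.3 * 0.45
V = 0.408 m^3

0.408


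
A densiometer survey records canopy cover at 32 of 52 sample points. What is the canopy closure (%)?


Formula: Canopy closure = covered points / total points * 100
Closure = 32 / 52 * 100
Closure = 0.6154 * 100 = 61.5%

61.5


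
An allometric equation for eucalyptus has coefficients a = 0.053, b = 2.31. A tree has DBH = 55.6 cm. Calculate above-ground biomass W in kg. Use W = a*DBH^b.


Formula: W = a * DBH^b  (allometric power law)
DBH^b = 55.6^2.31 = 10742.9306
W = 0.053 * 10742.9306 = 569.4 kg

569.4


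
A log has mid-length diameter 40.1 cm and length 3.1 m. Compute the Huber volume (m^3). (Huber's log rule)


Huber: V = Am * L,  Am = pi*(Dm/200)^2
Am = pi*(40.1/200)^2 = 0.126293 m^2
V = 0.126293*3.1 = 0.3915 m^3

0.3915


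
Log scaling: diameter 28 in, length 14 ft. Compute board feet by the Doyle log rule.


Doyle: BF = (D - 4)^2 * L / 16
Adjusted diameter = 28 - 4 = 24 in
(D-4)^2 = 24^2 = 576
BF = 576 * 14 / 16 = 504 BF

504


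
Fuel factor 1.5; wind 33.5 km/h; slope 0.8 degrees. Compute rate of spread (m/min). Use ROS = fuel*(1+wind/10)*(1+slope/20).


Formula: ROS = fuel * (1 + wind/10) * (1 + slope/20)
Wind factor = 1 + 33.5/10 = 4.35
Slope factor = 1 + 0.8/20 = 1.04
ROS = 1.5 * 4.35 * 1.04 = 6.79 m/min

6.79


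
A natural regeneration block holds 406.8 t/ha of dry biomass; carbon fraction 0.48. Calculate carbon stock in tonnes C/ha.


Formula: Carbon Stock = Biomass * Carbon Fraction
C = 406.8 t/ha * 0.48
C = 195.3 t C/ha

195.3


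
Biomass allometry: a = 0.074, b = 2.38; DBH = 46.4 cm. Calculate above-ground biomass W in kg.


Formula: W = a * DBH^b  (allometric power law)
DBH^b = 46.4^2.38 = 9253.6441
W = 0.074 * 9253.6441 = 684.8 kg

684.8


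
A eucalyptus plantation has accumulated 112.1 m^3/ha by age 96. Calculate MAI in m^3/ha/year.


Formula: MAI = Total Volume / Stand Age
MAI = 112.1 m^3/ha / 96 years
MAI = 1.17 m^3/ha/year

1.17


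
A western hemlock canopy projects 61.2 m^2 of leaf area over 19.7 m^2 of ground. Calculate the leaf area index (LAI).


Formula: LAI = total leaf area / ground area  (dimensionless)
LAI = 61.2 m^2 / 19.7 m^2
LAI = 3.11

3.11


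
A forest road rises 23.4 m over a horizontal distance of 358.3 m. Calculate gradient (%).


Formula: Gradient = rise / run * 100
Gradient = 23.4 / 358.3 * 100 = 6.5%

6.5


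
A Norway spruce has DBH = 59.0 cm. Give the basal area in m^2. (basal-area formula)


Formula: BA = pi * (DBH/2)^2 / 10000  (cm^2 to m^2)
Radius = DBH/2 = 59.0/2 = 29.5 cm
BA = pi * 29.5^2 / 10000
   = 2733.971 cm^2 / 10000
   = 0.2734 m^2

0.2734


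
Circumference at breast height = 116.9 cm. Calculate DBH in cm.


Formula: DBH = C / pi
DBH = 116.9 / pi
pi = 3.14159...
DBH = 37.2 cm

37.2


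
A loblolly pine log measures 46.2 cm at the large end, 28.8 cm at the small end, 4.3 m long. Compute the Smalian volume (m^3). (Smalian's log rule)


Smalian: V = (A1 + A2)/2 * L,  A = pi*(D/200)^2
A1 = pi*(46.2/200)^2 = 0.167639 m^2
A2 = pi*(28.8/200)^2 = 0.065144 m^2
V = (0.167639+0.065144)/2*4.3 = 0.5005 m^3

0.5005


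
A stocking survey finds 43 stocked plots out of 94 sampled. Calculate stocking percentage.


Formula: Stocking % = stocked plots / total plots * 100
Stocking = 43 / 94 * 100
Stocking = 0.4574 * 100 = 45.7%

45.7


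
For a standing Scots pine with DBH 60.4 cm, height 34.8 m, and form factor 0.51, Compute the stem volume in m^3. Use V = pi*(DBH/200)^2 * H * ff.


Formula: V = pi * (DBH/200)^2 * H * ff
Radius = DBH/200 = 60.4/200 = 0.302 m
Radius^2 = 0.302^2 = 0.091204 m^2
V = pi * 0.091204 * 34.8 * 0.51
V = 5.085 m^3

5.085


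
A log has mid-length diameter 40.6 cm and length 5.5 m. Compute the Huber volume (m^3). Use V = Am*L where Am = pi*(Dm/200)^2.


Huber: V = Am * L,  Am = pi*(Dm/200)^2
Am = pi*(40.6/200)^2 = 0.129462 m^2
V = 0.129462*5.5 = 0.712 m^3

0.712


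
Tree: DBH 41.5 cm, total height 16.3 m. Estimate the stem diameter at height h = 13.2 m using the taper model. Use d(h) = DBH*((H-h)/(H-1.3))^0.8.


Taper: d(h) = DBH * ((H - h) / (H - 1.3))^0.8
Numerator = H - h = 16.3 - 13.2 = 3.1 m
Denominator = H - 1.3 = 16.3 - 1.3 = 15.0 m
Ratio = 3.1 / 15.0 = 0.20667
d = 41.5 * 0.20667^0.8 = 11.8 cm

11.8


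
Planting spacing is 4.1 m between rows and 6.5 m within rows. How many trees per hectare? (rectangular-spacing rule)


Formula: TPH = 10000 m^2/ha / (spacing_x * spacing_y)
Area per tree = 4.1 m * 6.5 m = 26.65 m^2
TPH = 10000 / 26.65 = 375 trees/ha

375


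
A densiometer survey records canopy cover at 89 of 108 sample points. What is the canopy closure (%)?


Formula: Canopy closure = covered points / total points * 100
Closure = 89 / 108 * 100
Closure = 0.8241 * 100 = 82.4%

82.4


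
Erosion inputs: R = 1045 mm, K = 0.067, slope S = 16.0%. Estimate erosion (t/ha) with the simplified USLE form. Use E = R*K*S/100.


Formula: E = R * K * S / 100  (simplified USLE)
R * K = 1045 * 0.067 = 70.015
E = 70.015 * 16.0 / 100 = 11.2 t/ha

11.2


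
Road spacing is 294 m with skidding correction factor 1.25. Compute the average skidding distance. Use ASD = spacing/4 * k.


Formula: ASD = (spacing / 4) * correction
Uncorrected distance = spacing / 4 = 294 / 4 = 73.5 m
ASD = 73.5 * 1.25 = 92 m

92


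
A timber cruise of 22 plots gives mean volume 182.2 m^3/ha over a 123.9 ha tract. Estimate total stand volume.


Formula: Total Volume = Mean Volume per ha * Total Area
Total Volume = 182.2 m^3/ha * 123.9 ha
Total Volume = 22575 m^3

22575


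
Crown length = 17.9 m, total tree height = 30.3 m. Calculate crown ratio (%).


Formula: Crown Ratio = (Crown Length / Total Height) * 100
CR = (17.9 m / 30.3 m) * 100
CR = 0.5908 * 100 = 59.1%

59.1


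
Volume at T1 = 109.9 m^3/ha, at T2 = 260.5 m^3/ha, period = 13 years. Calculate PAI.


Formula: PAI = (V_T2 - V_T1) / (T2 - T1)
Volume increment = 260.5 - 109.9 = 150.6 m^3/ha
PAI = 150.6 / 13 = 11.58 m^3/ha/year

11.58


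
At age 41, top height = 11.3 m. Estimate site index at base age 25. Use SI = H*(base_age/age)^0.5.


Formula: SI = H_dom * (base_age / age)^0.5
Age ratio = 25 / 41 = 0.60976
sqrt(age_ratio) = 0.78087
SI = 11.3 * 0.78087 = 8.8 m

8.8


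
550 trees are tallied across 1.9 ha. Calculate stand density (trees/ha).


Formula: Stand Density = N_trees / Area_ha
Density = 550 trees / 1.9 ha
Density = 289 trees/ha

289


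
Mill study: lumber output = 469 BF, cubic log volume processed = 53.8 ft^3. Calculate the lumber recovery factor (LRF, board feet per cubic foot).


Formula: LRF = Lumber Output (BF) / Log Input (ft^3)
LRF = 469 BF / 53.8 ft^3
LRF = 8.72 BF/ft^3

8.72


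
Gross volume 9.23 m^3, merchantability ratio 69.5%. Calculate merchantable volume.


Formula: MV = V_total * (merchantable_pct / 100)
Merchantable fraction = 69.5% / 100 = 0.695
MV = 9.23 m^3 * 0.695 = 6.415 m^3

6.415


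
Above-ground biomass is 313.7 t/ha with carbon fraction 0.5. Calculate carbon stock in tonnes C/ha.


Formula: Carbon Stock = Biomass * Carbon Fraction
C = 313.7 t/ha * 0.5
C = 156.9 t C/ha

156.9


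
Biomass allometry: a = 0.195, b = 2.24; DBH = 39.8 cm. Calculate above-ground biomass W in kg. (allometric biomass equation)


Formula: W = a * DBH^b  (allometric power law)
DBH^b = 39.8^2.24 = 3834.7591
W = 0.195 * 3834.7591 = 747.8 kg

747.8


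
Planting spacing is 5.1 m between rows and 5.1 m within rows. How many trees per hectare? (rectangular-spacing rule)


Formula: TPH = 10000 m^2/ha / (spacing_x * spacing_y)
Area per tree = 5.1 m * 5.1 m = 26.01 m^2
TPH = 10000 / 26.01 = 384 trees/ha

384


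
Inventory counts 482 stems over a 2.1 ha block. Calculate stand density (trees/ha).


Formula: Stand Density = N_trees / Area_ha
Density = 482 trees / 2.1 ha
Density = 230 trees/ha

230


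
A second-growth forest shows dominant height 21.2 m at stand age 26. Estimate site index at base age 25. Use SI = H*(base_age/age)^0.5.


Formula: SI = H_dom * (base_age / age)^0.5
Age ratio = 25 / 26 = 0.96154
sqrt(age_ratio) = 0.98058
SI = 21.2 * 0.98058 = 20.8 m

20.8


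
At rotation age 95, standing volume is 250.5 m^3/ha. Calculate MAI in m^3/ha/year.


Formula: MAI = Total Volume / Stand Age
MAI = 250.5 m^3/ha / 95 years
MAI = 2.64 m^3/ha/year

2.64


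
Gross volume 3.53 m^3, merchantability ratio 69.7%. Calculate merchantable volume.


Formula: MV = V_total * (merchantable_pct / 100)
Merchantable fraction = 69.7% / 100 = 0.697
MV = 3.53 m^3 * 0.697 = 2.46 m^3

2.46


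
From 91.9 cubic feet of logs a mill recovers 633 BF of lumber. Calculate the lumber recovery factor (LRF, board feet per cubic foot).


Formula: LRF = Lumber Output (BF) / Log Input (ft^3)
LRF = 633 BF / 91.9 ft^3
LRF = 6.89 BF/ft^3

6.89


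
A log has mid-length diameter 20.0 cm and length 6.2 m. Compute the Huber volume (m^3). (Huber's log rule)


Huber: V = Am * L,  Am = pi*(Dm/200)^2
Am = pi*(20.0/200)^2 = 0.031416 m^2
V = 0.031416*6.2 = 0.1948 m^3

0.1948


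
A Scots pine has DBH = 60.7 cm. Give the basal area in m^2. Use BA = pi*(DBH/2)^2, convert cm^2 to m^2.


Formula: BA = pi * (DBH/2)^2 / 10000  (cm^2 to m^2)
Radius = DBH/2 = 60.7/2 = 30.35 cm
BA = pi * 30.35^2 / 10000
   = 2893.7917 cm^2 / 10000
   = 0.2894 m^2

0.2894


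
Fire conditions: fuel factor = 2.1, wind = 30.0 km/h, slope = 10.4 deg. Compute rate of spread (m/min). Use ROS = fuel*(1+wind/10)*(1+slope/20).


Formula: ROS = fuel * (1 + wind/10) * (1 + slope/20)
Wind factor = 1 + 30.0/10 = 4.0
Slope factor = 1 + 10.4/20 = 1.52
ROS = 2.1 * 4.0 * 1.52 = 12.77 m/min

12.77


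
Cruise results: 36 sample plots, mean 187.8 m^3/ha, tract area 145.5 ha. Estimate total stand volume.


Formula: Total Volume = Mean Volume per ha * Total Area
Total Volume = 187.8 m^3/ha * 145.5 ha
Total Volume = 27325 m^3

27325


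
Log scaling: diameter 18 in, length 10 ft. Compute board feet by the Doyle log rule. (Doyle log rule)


Doyle: BF = (D - 4)^2 * L / 16
Adjusted diameter = 18 - 4 = 14 in
(D-4)^2 = 14^2 = 196
BF = 196 * 10 / 16 = 123 BF

123


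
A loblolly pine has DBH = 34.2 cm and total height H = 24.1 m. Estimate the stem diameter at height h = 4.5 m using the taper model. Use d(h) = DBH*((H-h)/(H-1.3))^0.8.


Taper: d(h) = DBH * ((H - h) / (H - 1.3))^0.8
Numerator = H - h = 24.1 - 4.5 = 19.6 m
Denominator = H - 1.3 = 24.1 - 1.3 = 22.8 m
Ratio = 19.6 / 22.8 = 0.85965
d = 34.2 * 0.85965^0.8 = 30.3 cm

30.3


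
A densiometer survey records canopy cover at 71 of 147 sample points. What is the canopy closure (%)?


Formula: Canopy closure = covered points / total points * 100
Closure = 71 / 147 * 100
Closure = 0.483 * 100 = 48.3%

48.3


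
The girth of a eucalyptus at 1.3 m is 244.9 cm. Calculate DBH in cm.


Formula: DBH = C / pi
DBH = 244.9 / pi
pi = 3.14159...
DBH = 78.0 cm

78.0


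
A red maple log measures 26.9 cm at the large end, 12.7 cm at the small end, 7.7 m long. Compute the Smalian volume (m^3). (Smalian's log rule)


Smalian: V = (A1 + A2)/2 * L,  A = pi*(D/200)^2
A1 = pi*(26.9/200)^2 = 0.056832 m^2
A2 = pi*(12.7/200)^2 = 0.012668 m^2
V = (0.056832+0.012668)/2*7.7 = 0.2676 m^3

0.2676


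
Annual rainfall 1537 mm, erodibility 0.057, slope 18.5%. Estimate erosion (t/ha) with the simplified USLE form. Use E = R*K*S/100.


Formula: E = R * K * S / 100  (simplified USLE)
R * K = 1537 * 0.057 = 87.609
E = 87.609 * 18.5 / 100 = 16.21 t/ha

16.21


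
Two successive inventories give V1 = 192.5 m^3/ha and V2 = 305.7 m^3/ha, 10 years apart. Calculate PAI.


Formula: PAI = (V_T2 - V_T1) / (T2 - T1)
Volume increment = 305.7 - 192.5 = 113.2 m^3/ha
PAI = 113.2 / 10 = 11.32 m^3/ha/year

11.32


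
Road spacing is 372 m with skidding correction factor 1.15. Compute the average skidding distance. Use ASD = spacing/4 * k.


Formula: ASD = (spacing / 4) * correction
Uncorrected distance = spacing / 4 = 372 / 4 = 93 m
ASD = 93 * 1.15 = 107 m

107


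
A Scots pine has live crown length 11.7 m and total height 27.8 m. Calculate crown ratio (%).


Formula: Crown Ratio = (Crown Length / Total Height) * 100
CR = (11.7 m / 27.8 m) * 100
CR = 0.4209 * 100 = 42.1%

42.1


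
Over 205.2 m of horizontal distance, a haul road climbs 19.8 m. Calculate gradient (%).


Formula: Gradient = rise / run * 100
Gradient = 19.8 / 205.2 * 100 = 9.6%

9.6


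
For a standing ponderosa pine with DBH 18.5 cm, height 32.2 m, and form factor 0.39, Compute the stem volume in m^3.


Formula: V = pi * (DBH/200)^2 * H * ff
Radius = DBH/200 = 18.5/200 = 0.0925 m
Radius^2 = 0.0925^2 = 0.00855625 m^2
V = pi * 0.00855625 * 32.2 * 0.39
V = 0.338 m^3

0.338


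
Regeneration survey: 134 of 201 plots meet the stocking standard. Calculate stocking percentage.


Formula: Stocking % = stocked plots / total plots * 100
Stocking = 134 / 201 * 100
Stocking = 0.6667 * 100 = 66.7%

66.7


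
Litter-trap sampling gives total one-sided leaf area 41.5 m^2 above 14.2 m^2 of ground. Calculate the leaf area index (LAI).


Formula: LAI = total leaf area / ground area  (dimensionless)
LAI = 41.5 m^2 / 14.2 m^2
LAI = 2.92

2.92


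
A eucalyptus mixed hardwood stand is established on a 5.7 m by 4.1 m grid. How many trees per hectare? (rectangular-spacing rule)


Formula: TPH = 10000 m^2/ha / (spacing_x * spacing_y)
Area per tree = 5.7 m * 4.1 m = 23.37 m^2
TPH = 10000 / 23.37 = 428 trees/ha

428


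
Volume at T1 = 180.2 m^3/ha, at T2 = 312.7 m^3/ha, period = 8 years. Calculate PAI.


Formula: PAI = (V_T2 - V_T1) / (T2 - T1)
Volume increment = 312.7 - 180.2 = 132.5 m^3/ha
PAI = 132.5 / 8 = 16.56 m^3/ha/year

16.56


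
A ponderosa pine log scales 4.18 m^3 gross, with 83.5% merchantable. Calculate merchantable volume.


Formula: MV = V_total * (merchantable_pct / 100)
Merchantable fraction = 83.5% / 100 = 0.835
MV = 4.18 m^3 * 0.835 = 3.49 m^3

3.49


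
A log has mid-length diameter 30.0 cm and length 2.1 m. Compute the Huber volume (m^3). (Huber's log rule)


Huber: V = Am * L,  Am = pi*(Dm/200)^2
Am = pi*(30.0/200)^2 = 0.070686 m^2
V = 0.070686*2.1 = 0.1484 m^3

0.1484


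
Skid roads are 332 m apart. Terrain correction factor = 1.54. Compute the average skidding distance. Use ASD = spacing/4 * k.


Formula: ASD = (spacing / 4) * correction
Uncorrected distance = spacing / 4 = 332 / 4 = 83 m
ASD = 83 * 1.54 = 128 m

128


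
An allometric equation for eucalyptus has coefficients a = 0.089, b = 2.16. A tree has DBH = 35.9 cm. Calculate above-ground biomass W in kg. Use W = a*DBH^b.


Formula: W = a * DBH^b  (allometric power law)
DBH^b = 35.9^2.16 = 2285.6199
W = 0.089 * 2285.6199 = 203.4 kg

203.4


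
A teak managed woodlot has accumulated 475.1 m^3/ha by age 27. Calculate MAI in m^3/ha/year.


Formula: MAI = Total Volume / Stand Age
MAI = 475.1 m^3/ha / 27 years
MAI = 17.6 m^3/ha/year

17.6


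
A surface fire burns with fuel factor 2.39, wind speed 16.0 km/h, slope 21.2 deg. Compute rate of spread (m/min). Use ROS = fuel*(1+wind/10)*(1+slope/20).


Formula: ROS = fuel * (1 + wind/10) * (1 + slope/20)
Wind factor = 1 + 16.0/10 = 2.6
Slope factor = 1 + 21.2/20 = 2.06
ROS = 2.39 * 2.6 * 2.06 = 12.8 m/min

12.8


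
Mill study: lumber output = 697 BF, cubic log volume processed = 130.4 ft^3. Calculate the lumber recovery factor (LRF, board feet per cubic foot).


Formula: LRF = Lumber Output (BF) / Log Input (ft^3)
LRF = 697 BF / 130.4 ft^3
LRF = 5.35 BF/ft^3

5.35


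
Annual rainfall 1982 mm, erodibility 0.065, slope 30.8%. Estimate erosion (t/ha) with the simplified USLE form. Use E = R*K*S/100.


Formula: E = R * K * S / 100  (simplified USLE)
R * K = 1982 * 0.065 = 128.83
E = 128.83 * 30.8 / 100 = 39.68 t/ha

39.68


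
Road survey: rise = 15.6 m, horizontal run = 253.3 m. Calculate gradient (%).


Formula: Gradient = rise / run * 100
Gradient = 15.6 / 253.3 * 100 = 6.2%

6.2


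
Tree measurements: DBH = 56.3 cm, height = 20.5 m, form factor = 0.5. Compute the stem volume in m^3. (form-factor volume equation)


Formula: V = pi * (DBH/200)^2 * H * ff
Radius = DBH/200 = 56.3/200 = 0.2815 m
Radius^2 = 0.2815^2 = 0.07924225 m^2
V = pi * 0.07924225 * 20.5 * 0.5
V = 2.552 m^3

2.552


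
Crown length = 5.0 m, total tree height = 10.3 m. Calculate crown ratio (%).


Formula: Crown Ratio = (Crown Length / Total Height) * 100
CR = (5.0 m / 10.3 m) * 100
CR = 0.4854 * 100 = 48.5%

48.5


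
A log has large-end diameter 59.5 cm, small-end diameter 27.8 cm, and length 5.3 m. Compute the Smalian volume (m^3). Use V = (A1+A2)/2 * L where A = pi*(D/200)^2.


Smalian: V = (A1 + A2)/2 * L,  A = pi*(D/200)^2
A1 = pi*(59.5/200)^2 = 0.278051 m^2
A2 = pi*(27.8/200)^2 = 0.060699 m^2
V = (0.278051+0.060699)/2*5.3 = 0.8977 m^3

0.8977


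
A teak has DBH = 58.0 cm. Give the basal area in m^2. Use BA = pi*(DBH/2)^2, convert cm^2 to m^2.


Formula: BA = pi * (DBH/2)^2 / 10000  (cm^2 to m^2)
Radius = DBH/2 = 58.0/2 = 29.0 cm
BA = pi * 29.0^2 / 10000
   = 2642.0794 cm^2 / 10000
   = 0.2642 m^2

0.2642


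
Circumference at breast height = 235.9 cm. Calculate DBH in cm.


Formula: DBH = C / pi
DBH = 235.9 / pi
pi = 3.14159...
DBH = 75.1 cm

75.1


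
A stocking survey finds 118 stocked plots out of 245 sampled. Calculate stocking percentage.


Formula: Stocking % = stocked plots / total plots * 100
Stocking = 118 / 245 * 100
Stocking = 0.4816 * 100 = 48.2%

48.2


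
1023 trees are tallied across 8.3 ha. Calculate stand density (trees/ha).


Formula: Stand Density = N_trees / Area_ha
Density = 1023 trees / 8.3 ha
Density = 123 trees/ha

123


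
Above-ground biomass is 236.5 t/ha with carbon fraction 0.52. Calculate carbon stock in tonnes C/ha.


Formula: Carbon Stock = Biomass * Carbon Fraction
C = 236.5 t/ha * 0.52
C = 123.0 t C/ha

123.0


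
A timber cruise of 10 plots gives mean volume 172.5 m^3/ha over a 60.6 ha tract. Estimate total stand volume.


Formula: Total Volume = Mean Volume per ha * Total Area
Total Volume = 172.5 m^3/ha * 60.6 ha
Total Volume = 10454 m^3

10454


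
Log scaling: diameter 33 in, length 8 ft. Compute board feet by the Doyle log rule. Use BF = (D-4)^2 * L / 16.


Doyle: BF = (D - 4)^2 * L / 16
Adjusted diameter = 33 - 4 = 29 in
(D-4)^2 = 29^2 = 841
BF = 841 * 8 / 16 = 421 BF

421


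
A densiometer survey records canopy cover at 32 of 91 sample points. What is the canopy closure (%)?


Formula: Canopy closure = covered points / total points * 100
Closure = 32 / 91 * 100
Closure = 0.3516 * 100 = 35.2%

35.2
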